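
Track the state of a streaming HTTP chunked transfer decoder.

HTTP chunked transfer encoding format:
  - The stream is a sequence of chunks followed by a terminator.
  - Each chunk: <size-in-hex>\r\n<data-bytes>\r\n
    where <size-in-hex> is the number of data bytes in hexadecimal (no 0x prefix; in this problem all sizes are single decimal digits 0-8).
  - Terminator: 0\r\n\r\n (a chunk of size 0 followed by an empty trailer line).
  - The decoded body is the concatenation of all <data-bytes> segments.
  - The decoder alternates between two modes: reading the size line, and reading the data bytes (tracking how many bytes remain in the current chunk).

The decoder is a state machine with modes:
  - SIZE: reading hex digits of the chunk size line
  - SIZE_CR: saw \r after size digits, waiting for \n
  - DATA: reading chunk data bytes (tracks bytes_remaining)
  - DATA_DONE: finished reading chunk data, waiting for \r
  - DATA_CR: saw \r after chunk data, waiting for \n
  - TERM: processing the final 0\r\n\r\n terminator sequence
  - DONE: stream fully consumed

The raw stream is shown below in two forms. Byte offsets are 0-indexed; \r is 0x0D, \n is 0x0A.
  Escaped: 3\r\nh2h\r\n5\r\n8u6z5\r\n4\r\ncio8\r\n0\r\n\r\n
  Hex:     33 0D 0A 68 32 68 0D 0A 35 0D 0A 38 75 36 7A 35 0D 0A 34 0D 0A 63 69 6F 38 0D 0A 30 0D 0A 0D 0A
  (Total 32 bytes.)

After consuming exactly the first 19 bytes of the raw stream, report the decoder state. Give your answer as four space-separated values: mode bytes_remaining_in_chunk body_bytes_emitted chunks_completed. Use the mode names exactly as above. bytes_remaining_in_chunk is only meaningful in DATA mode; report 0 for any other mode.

Byte 0 = '3': mode=SIZE remaining=0 emitted=0 chunks_done=0
Byte 1 = 0x0D: mode=SIZE_CR remaining=0 emitted=0 chunks_done=0
Byte 2 = 0x0A: mode=DATA remaining=3 emitted=0 chunks_done=0
Byte 3 = 'h': mode=DATA remaining=2 emitted=1 chunks_done=0
Byte 4 = '2': mode=DATA remaining=1 emitted=2 chunks_done=0
Byte 5 = 'h': mode=DATA_DONE remaining=0 emitted=3 chunks_done=0
Byte 6 = 0x0D: mode=DATA_CR remaining=0 emitted=3 chunks_done=0
Byte 7 = 0x0A: mode=SIZE remaining=0 emitted=3 chunks_done=1
Byte 8 = '5': mode=SIZE remaining=0 emitted=3 chunks_done=1
Byte 9 = 0x0D: mode=SIZE_CR remaining=0 emitted=3 chunks_done=1
Byte 10 = 0x0A: mode=DATA remaining=5 emitted=3 chunks_done=1
Byte 11 = '8': mode=DATA remaining=4 emitted=4 chunks_done=1
Byte 12 = 'u': mode=DATA remaining=3 emitted=5 chunks_done=1
Byte 13 = '6': mode=DATA remaining=2 emitted=6 chunks_done=1
Byte 14 = 'z': mode=DATA remaining=1 emitted=7 chunks_done=1
Byte 15 = '5': mode=DATA_DONE remaining=0 emitted=8 chunks_done=1
Byte 16 = 0x0D: mode=DATA_CR remaining=0 emitted=8 chunks_done=1
Byte 17 = 0x0A: mode=SIZE remaining=0 emitted=8 chunks_done=2
Byte 18 = '4': mode=SIZE remaining=0 emitted=8 chunks_done=2

Answer: SIZE 0 8 2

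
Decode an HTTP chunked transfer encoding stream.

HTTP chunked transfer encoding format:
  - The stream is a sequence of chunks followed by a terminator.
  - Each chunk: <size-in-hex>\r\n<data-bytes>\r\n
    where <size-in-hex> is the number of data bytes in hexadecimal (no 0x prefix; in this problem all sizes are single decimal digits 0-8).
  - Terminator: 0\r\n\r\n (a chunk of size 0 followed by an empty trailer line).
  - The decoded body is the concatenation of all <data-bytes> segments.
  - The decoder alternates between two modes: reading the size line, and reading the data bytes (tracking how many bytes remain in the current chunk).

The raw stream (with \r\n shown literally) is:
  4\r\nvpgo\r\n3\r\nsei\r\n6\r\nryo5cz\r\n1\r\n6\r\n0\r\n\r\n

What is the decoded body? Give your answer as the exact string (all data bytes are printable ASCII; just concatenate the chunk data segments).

Answer: vpgoseiryo5cz6

Derivation:
Chunk 1: stream[0..1]='4' size=0x4=4, data at stream[3..7]='vpgo' -> body[0..4], body so far='vpgo'
Chunk 2: stream[9..10]='3' size=0x3=3, data at stream[12..15]='sei' -> body[4..7], body so far='vpgosei'
Chunk 3: stream[17..18]='6' size=0x6=6, data at stream[20..26]='ryo5cz' -> body[7..13], body so far='vpgoseiryo5cz'
Chunk 4: stream[28..29]='1' size=0x1=1, data at stream[31..32]='6' -> body[13..14], body so far='vpgoseiryo5cz6'
Chunk 5: stream[34..35]='0' size=0 (terminator). Final body='vpgoseiryo5cz6' (14 bytes)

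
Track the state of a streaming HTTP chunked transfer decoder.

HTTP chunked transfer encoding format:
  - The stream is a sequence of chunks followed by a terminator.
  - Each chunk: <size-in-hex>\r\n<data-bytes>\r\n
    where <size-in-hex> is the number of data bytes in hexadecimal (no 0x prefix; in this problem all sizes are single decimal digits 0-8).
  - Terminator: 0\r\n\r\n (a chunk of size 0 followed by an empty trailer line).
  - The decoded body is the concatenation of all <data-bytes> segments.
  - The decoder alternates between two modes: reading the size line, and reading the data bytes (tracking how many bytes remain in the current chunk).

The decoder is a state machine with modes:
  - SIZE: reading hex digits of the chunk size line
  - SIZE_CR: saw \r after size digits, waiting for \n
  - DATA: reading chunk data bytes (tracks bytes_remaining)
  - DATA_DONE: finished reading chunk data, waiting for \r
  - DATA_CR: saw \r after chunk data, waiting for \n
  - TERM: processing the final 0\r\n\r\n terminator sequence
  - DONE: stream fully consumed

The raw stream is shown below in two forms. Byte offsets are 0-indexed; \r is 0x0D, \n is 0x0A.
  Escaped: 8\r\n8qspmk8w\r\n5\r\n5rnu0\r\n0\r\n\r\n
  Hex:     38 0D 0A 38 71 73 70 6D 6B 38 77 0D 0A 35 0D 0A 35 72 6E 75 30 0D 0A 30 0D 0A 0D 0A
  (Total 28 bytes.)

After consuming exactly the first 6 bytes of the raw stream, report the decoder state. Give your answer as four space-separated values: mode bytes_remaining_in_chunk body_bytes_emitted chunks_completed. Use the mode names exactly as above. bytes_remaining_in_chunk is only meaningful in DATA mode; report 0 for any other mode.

Byte 0 = '8': mode=SIZE remaining=0 emitted=0 chunks_done=0
Byte 1 = 0x0D: mode=SIZE_CR remaining=0 emitted=0 chunks_done=0
Byte 2 = 0x0A: mode=DATA remaining=8 emitted=0 chunks_done=0
Byte 3 = '8': mode=DATA remaining=7 emitted=1 chunks_done=0
Byte 4 = 'q': mode=DATA remaining=6 emitted=2 chunks_done=0
Byte 5 = 's': mode=DATA remaining=5 emitted=3 chunks_done=0

Answer: DATA 5 3 0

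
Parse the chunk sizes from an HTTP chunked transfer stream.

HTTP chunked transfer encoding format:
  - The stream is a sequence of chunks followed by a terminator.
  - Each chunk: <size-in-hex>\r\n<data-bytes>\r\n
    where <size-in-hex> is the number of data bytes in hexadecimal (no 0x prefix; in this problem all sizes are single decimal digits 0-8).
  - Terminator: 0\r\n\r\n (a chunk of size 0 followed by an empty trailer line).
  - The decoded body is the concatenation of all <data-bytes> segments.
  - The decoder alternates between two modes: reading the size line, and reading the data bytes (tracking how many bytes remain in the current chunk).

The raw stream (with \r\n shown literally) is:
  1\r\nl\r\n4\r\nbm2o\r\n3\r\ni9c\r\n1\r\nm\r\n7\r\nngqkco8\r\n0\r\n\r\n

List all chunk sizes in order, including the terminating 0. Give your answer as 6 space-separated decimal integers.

Answer: 1 4 3 1 7 0

Derivation:
Chunk 1: stream[0..1]='1' size=0x1=1, data at stream[3..4]='l' -> body[0..1], body so far='l'
Chunk 2: stream[6..7]='4' size=0x4=4, data at stream[9..13]='bm2o' -> body[1..5], body so far='lbm2o'
Chunk 3: stream[15..16]='3' size=0x3=3, data at stream[18..21]='i9c' -> body[5..8], body so far='lbm2oi9c'
Chunk 4: stream[23..24]='1' size=0x1=1, data at stream[26..27]='m' -> body[8..9], body so far='lbm2oi9cm'
Chunk 5: stream[29..30]='7' size=0x7=7, data at stream[32..39]='ngqkco8' -> body[9..16], body so far='lbm2oi9cmngqkco8'
Chunk 6: stream[41..42]='0' size=0 (terminator). Final body='lbm2oi9cmngqkco8' (16 bytes)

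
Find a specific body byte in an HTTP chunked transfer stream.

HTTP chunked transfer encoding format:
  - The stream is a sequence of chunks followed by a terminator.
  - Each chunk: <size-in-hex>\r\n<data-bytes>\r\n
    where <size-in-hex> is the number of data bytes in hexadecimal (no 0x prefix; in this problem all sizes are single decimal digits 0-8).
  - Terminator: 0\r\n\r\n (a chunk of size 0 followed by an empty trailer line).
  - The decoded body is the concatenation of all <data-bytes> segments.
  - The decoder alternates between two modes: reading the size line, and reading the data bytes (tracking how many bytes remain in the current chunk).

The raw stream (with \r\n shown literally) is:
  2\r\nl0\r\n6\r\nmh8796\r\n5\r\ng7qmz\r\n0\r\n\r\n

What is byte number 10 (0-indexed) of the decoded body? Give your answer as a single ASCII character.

Answer: q

Derivation:
Chunk 1: stream[0..1]='2' size=0x2=2, data at stream[3..5]='l0' -> body[0..2], body so far='l0'
Chunk 2: stream[7..8]='6' size=0x6=6, data at stream[10..16]='mh8796' -> body[2..8], body so far='l0mh8796'
Chunk 3: stream[18..19]='5' size=0x5=5, data at stream[21..26]='g7qmz' -> body[8..13], body so far='l0mh8796g7qmz'
Chunk 4: stream[28..29]='0' size=0 (terminator). Final body='l0mh8796g7qmz' (13 bytes)
Body byte 10 = 'q'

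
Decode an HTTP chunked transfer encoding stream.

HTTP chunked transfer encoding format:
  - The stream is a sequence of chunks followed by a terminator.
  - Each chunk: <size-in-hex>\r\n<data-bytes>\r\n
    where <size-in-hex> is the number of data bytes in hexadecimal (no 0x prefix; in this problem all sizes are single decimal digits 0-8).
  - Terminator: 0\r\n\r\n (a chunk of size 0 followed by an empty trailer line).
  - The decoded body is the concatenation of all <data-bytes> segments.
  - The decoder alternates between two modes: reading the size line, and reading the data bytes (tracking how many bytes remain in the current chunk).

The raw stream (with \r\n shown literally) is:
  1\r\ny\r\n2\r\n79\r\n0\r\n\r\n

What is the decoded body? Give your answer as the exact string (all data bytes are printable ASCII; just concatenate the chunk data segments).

Answer: y79

Derivation:
Chunk 1: stream[0..1]='1' size=0x1=1, data at stream[3..4]='y' -> body[0..1], body so far='y'
Chunk 2: stream[6..7]='2' size=0x2=2, data at stream[9..11]='79' -> body[1..3], body so far='y79'
Chunk 3: stream[13..14]='0' size=0 (terminator). Final body='y79' (3 bytes)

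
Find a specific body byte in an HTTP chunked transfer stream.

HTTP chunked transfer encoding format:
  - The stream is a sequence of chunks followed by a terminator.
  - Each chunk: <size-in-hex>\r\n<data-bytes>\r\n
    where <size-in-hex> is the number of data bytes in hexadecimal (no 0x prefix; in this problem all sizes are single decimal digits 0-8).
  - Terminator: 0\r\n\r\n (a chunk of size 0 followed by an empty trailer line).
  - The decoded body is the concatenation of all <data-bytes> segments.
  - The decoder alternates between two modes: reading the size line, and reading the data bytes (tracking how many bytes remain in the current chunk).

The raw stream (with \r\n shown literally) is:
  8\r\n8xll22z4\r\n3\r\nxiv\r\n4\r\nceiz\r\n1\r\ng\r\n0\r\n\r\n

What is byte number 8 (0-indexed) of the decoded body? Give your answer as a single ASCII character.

Answer: x

Derivation:
Chunk 1: stream[0..1]='8' size=0x8=8, data at stream[3..11]='8xll22z4' -> body[0..8], body so far='8xll22z4'
Chunk 2: stream[13..14]='3' size=0x3=3, data at stream[16..19]='xiv' -> body[8..11], body so far='8xll22z4xiv'
Chunk 3: stream[21..22]='4' size=0x4=4, data at stream[24..28]='ceiz' -> body[11..15], body so far='8xll22z4xivceiz'
Chunk 4: stream[30..31]='1' size=0x1=1, data at stream[33..34]='g' -> body[15..16], body so far='8xll22z4xivceizg'
Chunk 5: stream[36..37]='0' size=0 (terminator). Final body='8xll22z4xivceizg' (16 bytes)
Body byte 8 = 'x'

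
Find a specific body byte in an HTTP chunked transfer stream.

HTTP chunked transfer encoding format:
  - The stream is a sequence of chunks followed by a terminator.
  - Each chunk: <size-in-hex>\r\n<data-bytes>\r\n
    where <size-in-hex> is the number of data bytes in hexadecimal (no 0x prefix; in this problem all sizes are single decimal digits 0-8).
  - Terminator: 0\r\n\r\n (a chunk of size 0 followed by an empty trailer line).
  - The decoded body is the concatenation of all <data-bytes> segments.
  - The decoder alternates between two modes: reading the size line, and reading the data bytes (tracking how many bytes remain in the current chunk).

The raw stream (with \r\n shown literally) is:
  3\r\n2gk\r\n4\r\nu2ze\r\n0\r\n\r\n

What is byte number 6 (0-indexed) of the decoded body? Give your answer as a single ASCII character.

Answer: e

Derivation:
Chunk 1: stream[0..1]='3' size=0x3=3, data at stream[3..6]='2gk' -> body[0..3], body so far='2gk'
Chunk 2: stream[8..9]='4' size=0x4=4, data at stream[11..15]='u2ze' -> body[3..7], body so far='2gku2ze'
Chunk 3: stream[17..18]='0' size=0 (terminator). Final body='2gku2ze' (7 bytes)
Body byte 6 = 'e'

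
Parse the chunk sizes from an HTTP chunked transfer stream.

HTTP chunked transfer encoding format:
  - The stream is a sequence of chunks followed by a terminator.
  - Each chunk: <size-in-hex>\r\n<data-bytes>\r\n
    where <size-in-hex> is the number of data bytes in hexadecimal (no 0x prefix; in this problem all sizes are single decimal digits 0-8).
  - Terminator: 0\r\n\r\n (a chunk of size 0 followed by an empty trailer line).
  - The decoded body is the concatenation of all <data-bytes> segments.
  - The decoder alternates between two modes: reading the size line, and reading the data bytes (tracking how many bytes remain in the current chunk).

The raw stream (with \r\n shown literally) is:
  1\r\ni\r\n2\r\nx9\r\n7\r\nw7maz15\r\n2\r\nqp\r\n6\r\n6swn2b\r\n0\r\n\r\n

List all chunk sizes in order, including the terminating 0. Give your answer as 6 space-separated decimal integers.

Chunk 1: stream[0..1]='1' size=0x1=1, data at stream[3..4]='i' -> body[0..1], body so far='i'
Chunk 2: stream[6..7]='2' size=0x2=2, data at stream[9..11]='x9' -> body[1..3], body so far='ix9'
Chunk 3: stream[13..14]='7' size=0x7=7, data at stream[16..23]='w7maz15' -> body[3..10], body so far='ix9w7maz15'
Chunk 4: stream[25..26]='2' size=0x2=2, data at stream[28..30]='qp' -> body[10..12], body so far='ix9w7maz15qp'
Chunk 5: stream[32..33]='6' size=0x6=6, data at stream[35..41]='6swn2b' -> body[12..18], body so far='ix9w7maz15qp6swn2b'
Chunk 6: stream[43..44]='0' size=0 (terminator). Final body='ix9w7maz15qp6swn2b' (18 bytes)

Answer: 1 2 7 2 6 0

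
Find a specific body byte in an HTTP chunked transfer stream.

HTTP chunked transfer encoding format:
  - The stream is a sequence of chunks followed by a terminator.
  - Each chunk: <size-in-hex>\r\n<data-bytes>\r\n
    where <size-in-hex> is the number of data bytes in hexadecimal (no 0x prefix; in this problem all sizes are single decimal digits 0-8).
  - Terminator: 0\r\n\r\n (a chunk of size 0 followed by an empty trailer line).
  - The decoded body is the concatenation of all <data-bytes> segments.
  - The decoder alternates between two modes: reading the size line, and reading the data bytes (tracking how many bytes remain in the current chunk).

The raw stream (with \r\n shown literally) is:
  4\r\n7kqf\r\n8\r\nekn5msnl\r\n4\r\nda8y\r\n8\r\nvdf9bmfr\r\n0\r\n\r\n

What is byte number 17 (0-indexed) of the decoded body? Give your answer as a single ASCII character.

Chunk 1: stream[0..1]='4' size=0x4=4, data at stream[3..7]='7kqf' -> body[0..4], body so far='7kqf'
Chunk 2: stream[9..10]='8' size=0x8=8, data at stream[12..20]='ekn5msnl' -> body[4..12], body so far='7kqfekn5msnl'
Chunk 3: stream[22..23]='4' size=0x4=4, data at stream[25..29]='da8y' -> body[12..16], body so far='7kqfekn5msnlda8y'
Chunk 4: stream[31..32]='8' size=0x8=8, data at stream[34..42]='vdf9bmfr' -> body[16..24], body so far='7kqfekn5msnlda8yvdf9bmfr'
Chunk 5: stream[44..45]='0' size=0 (terminator). Final body='7kqfekn5msnlda8yvdf9bmfr' (24 bytes)
Body byte 17 = 'd'

Answer: d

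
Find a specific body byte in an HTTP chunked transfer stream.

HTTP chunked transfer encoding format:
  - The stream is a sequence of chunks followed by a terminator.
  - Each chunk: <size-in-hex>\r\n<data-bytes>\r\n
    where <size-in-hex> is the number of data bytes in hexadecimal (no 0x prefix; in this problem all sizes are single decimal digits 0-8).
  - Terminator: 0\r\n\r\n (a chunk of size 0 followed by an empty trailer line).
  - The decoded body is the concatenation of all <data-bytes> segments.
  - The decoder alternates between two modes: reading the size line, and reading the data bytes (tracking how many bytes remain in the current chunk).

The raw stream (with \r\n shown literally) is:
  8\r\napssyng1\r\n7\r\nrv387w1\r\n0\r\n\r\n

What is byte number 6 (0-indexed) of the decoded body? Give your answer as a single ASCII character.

Answer: g

Derivation:
Chunk 1: stream[0..1]='8' size=0x8=8, data at stream[3..11]='apssyng1' -> body[0..8], body so far='apssyng1'
Chunk 2: stream[13..14]='7' size=0x7=7, data at stream[16..23]='rv387w1' -> body[8..15], body so far='apssyng1rv387w1'
Chunk 3: stream[25..26]='0' size=0 (terminator). Final body='apssyng1rv387w1' (15 bytes)
Body byte 6 = 'g'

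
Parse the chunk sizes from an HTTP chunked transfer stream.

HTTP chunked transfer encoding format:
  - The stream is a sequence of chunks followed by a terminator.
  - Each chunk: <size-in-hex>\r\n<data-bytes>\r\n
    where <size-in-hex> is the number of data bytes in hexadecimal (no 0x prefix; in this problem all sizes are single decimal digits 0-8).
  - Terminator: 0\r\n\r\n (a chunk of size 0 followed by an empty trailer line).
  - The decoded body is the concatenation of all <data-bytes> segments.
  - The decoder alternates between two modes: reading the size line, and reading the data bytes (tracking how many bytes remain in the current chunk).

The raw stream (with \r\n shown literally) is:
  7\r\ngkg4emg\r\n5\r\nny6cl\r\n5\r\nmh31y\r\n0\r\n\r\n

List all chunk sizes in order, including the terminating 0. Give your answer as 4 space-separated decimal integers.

Answer: 7 5 5 0

Derivation:
Chunk 1: stream[0..1]='7' size=0x7=7, data at stream[3..10]='gkg4emg' -> body[0..7], body so far='gkg4emg'
Chunk 2: stream[12..13]='5' size=0x5=5, data at stream[15..20]='ny6cl' -> body[7..12], body so far='gkg4emgny6cl'
Chunk 3: stream[22..23]='5' size=0x5=5, data at stream[25..30]='mh31y' -> body[12..17], body so far='gkg4emgny6clmh31y'
Chunk 4: stream[32..33]='0' size=0 (terminator). Final body='gkg4emgny6clmh31y' (17 bytes)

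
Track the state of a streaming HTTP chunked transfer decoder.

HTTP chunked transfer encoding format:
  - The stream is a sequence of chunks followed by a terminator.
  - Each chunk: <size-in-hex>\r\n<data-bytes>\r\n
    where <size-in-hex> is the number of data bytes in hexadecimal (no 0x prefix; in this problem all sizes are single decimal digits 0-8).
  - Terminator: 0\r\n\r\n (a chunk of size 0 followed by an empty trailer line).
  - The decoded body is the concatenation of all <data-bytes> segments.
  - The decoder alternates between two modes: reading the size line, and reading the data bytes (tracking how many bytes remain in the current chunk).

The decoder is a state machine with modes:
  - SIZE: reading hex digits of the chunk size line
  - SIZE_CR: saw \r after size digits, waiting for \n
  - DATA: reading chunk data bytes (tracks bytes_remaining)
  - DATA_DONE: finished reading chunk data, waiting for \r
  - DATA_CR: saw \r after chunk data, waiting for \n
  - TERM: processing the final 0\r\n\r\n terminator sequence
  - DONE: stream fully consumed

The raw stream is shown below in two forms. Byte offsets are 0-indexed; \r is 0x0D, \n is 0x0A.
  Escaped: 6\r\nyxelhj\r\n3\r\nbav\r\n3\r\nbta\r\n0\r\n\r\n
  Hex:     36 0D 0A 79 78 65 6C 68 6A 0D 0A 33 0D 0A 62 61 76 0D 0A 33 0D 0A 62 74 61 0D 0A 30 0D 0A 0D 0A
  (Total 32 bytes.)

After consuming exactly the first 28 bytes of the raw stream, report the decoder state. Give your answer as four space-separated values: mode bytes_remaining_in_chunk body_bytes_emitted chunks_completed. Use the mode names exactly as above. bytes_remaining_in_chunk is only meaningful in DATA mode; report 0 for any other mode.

Byte 0 = '6': mode=SIZE remaining=0 emitted=0 chunks_done=0
Byte 1 = 0x0D: mode=SIZE_CR remaining=0 emitted=0 chunks_done=0
Byte 2 = 0x0A: mode=DATA remaining=6 emitted=0 chunks_done=0
Byte 3 = 'y': mode=DATA remaining=5 emitted=1 chunks_done=0
Byte 4 = 'x': mode=DATA remaining=4 emitted=2 chunks_done=0
Byte 5 = 'e': mode=DATA remaining=3 emitted=3 chunks_done=0
Byte 6 = 'l': mode=DATA remaining=2 emitted=4 chunks_done=0
Byte 7 = 'h': mode=DATA remaining=1 emitted=5 chunks_done=0
Byte 8 = 'j': mode=DATA_DONE remaining=0 emitted=6 chunks_done=0
Byte 9 = 0x0D: mode=DATA_CR remaining=0 emitted=6 chunks_done=0
Byte 10 = 0x0A: mode=SIZE remaining=0 emitted=6 chunks_done=1
Byte 11 = '3': mode=SIZE remaining=0 emitted=6 chunks_done=1
Byte 12 = 0x0D: mode=SIZE_CR remaining=0 emitted=6 chunks_done=1
Byte 13 = 0x0A: mode=DATA remaining=3 emitted=6 chunks_done=1
Byte 14 = 'b': mode=DATA remaining=2 emitted=7 chunks_done=1
Byte 15 = 'a': mode=DATA remaining=1 emitted=8 chunks_done=1
Byte 16 = 'v': mode=DATA_DONE remaining=0 emitted=9 chunks_done=1
Byte 17 = 0x0D: mode=DATA_CR remaining=0 emitted=9 chunks_done=1
Byte 18 = 0x0A: mode=SIZE remaining=0 emitted=9 chunks_done=2
Byte 19 = '3': mode=SIZE remaining=0 emitted=9 chunks_done=2
Byte 20 = 0x0D: mode=SIZE_CR remaining=0 emitted=9 chunks_done=2
Byte 21 = 0x0A: mode=DATA remaining=3 emitted=9 chunks_done=2
Byte 22 = 'b': mode=DATA remaining=2 emitted=10 chunks_done=2
Byte 23 = 't': mode=DATA remaining=1 emitted=11 chunks_done=2
Byte 24 = 'a': mode=DATA_DONE remaining=0 emitted=12 chunks_done=2
Byte 25 = 0x0D: mode=DATA_CR remaining=0 emitted=12 chunks_done=2
Byte 26 = 0x0A: mode=SIZE remaining=0 emitted=12 chunks_done=3
Byte 27 = '0': mode=SIZE remaining=0 emitted=12 chunks_done=3

Answer: SIZE 0 12 3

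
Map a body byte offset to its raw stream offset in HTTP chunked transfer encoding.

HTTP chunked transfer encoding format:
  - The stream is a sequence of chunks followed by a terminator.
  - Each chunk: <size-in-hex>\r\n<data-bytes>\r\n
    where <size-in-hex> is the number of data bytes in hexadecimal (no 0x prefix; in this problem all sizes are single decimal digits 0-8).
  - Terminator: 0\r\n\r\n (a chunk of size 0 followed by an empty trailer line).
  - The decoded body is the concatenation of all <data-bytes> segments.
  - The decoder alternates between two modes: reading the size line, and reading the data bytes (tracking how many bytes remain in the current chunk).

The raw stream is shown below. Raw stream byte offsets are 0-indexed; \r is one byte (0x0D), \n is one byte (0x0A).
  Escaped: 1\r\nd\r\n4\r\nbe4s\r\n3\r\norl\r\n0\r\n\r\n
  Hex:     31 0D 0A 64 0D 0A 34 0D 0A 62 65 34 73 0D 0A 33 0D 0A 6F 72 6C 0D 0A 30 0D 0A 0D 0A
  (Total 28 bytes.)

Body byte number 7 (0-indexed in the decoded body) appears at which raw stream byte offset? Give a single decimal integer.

Answer: 20

Derivation:
Chunk 1: stream[0..1]='1' size=0x1=1, data at stream[3..4]='d' -> body[0..1], body so far='d'
Chunk 2: stream[6..7]='4' size=0x4=4, data at stream[9..13]='be4s' -> body[1..5], body so far='dbe4s'
Chunk 3: stream[15..16]='3' size=0x3=3, data at stream[18..21]='orl' -> body[5..8], body so far='dbe4sorl'
Chunk 4: stream[23..24]='0' size=0 (terminator). Final body='dbe4sorl' (8 bytes)
Body byte 7 at stream offset 20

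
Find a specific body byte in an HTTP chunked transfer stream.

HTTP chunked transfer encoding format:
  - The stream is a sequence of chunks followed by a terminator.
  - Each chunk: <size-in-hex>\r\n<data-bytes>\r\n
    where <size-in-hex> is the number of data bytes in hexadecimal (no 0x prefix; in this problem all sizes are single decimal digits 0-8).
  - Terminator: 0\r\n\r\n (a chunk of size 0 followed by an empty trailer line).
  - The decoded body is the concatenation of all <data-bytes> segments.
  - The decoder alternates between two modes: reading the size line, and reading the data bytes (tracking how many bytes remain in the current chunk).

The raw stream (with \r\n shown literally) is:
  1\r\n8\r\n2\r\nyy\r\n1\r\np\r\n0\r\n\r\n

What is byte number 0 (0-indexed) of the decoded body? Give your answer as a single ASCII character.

Answer: 8

Derivation:
Chunk 1: stream[0..1]='1' size=0x1=1, data at stream[3..4]='8' -> body[0..1], body so far='8'
Chunk 2: stream[6..7]='2' size=0x2=2, data at stream[9..11]='yy' -> body[1..3], body so far='8yy'
Chunk 3: stream[13..14]='1' size=0x1=1, data at stream[16..17]='p' -> body[3..4], body so far='8yyp'
Chunk 4: stream[19..20]='0' size=0 (terminator). Final body='8yyp' (4 bytes)
Body byte 0 = '8'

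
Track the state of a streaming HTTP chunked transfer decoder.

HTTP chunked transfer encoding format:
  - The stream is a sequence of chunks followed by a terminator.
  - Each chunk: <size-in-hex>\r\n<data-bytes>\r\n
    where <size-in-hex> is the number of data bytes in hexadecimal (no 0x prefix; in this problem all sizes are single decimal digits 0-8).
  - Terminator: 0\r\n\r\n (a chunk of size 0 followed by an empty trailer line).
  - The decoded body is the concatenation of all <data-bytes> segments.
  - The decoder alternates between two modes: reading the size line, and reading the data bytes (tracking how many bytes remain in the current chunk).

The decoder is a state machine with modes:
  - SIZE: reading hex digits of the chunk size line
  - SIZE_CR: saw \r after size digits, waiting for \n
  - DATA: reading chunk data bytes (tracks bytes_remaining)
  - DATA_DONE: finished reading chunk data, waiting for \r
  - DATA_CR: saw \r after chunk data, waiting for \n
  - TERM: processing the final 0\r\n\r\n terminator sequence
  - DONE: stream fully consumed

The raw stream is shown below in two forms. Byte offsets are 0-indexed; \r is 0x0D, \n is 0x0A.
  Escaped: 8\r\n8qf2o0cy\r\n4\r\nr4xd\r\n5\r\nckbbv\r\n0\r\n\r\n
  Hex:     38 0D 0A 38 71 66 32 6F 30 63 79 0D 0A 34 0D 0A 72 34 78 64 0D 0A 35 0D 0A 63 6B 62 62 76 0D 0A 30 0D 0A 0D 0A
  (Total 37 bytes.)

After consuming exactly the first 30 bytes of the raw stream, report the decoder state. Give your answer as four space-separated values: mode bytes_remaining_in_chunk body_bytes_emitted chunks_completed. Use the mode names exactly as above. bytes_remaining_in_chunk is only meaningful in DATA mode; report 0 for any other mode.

Answer: DATA_DONE 0 17 2

Derivation:
Byte 0 = '8': mode=SIZE remaining=0 emitted=0 chunks_done=0
Byte 1 = 0x0D: mode=SIZE_CR remaining=0 emitted=0 chunks_done=0
Byte 2 = 0x0A: mode=DATA remaining=8 emitted=0 chunks_done=0
Byte 3 = '8': mode=DATA remaining=7 emitted=1 chunks_done=0
Byte 4 = 'q': mode=DATA remaining=6 emitted=2 chunks_done=0
Byte 5 = 'f': mode=DATA remaining=5 emitted=3 chunks_done=0
Byte 6 = '2': mode=DATA remaining=4 emitted=4 chunks_done=0
Byte 7 = 'o': mode=DATA remaining=3 emitted=5 chunks_done=0
Byte 8 = '0': mode=DATA remaining=2 emitted=6 chunks_done=0
Byte 9 = 'c': mode=DATA remaining=1 emitted=7 chunks_done=0
Byte 10 = 'y': mode=DATA_DONE remaining=0 emitted=8 chunks_done=0
Byte 11 = 0x0D: mode=DATA_CR remaining=0 emitted=8 chunks_done=0
Byte 12 = 0x0A: mode=SIZE remaining=0 emitted=8 chunks_done=1
Byte 13 = '4': mode=SIZE remaining=0 emitted=8 chunks_done=1
Byte 14 = 0x0D: mode=SIZE_CR remaining=0 emitted=8 chunks_done=1
Byte 15 = 0x0A: mode=DATA remaining=4 emitted=8 chunks_done=1
Byte 16 = 'r': mode=DATA remaining=3 emitted=9 chunks_done=1
Byte 17 = '4': mode=DATA remaining=2 emitted=10 chunks_done=1
Byte 18 = 'x': mode=DATA remaining=1 emitted=11 chunks_done=1
Byte 19 = 'd': mode=DATA_DONE remaining=0 emitted=12 chunks_done=1
Byte 20 = 0x0D: mode=DATA_CR remaining=0 emitted=12 chunks_done=1
Byte 21 = 0x0A: mode=SIZE remaining=0 emitted=12 chunks_done=2
Byte 22 = '5': mode=SIZE remaining=0 emitted=12 chunks_done=2
Byte 23 = 0x0D: mode=SIZE_CR remaining=0 emitted=12 chunks_done=2
Byte 24 = 0x0A: mode=DATA remaining=5 emitted=12 chunks_done=2
Byte 25 = 'c': mode=DATA remaining=4 emitted=13 chunks_done=2
Byte 26 = 'k': mode=DATA remaining=3 emitted=14 chunks_done=2
Byte 27 = 'b': mode=DATA remaining=2 emitted=15 chunks_done=2
Byte 28 = 'b': mode=DATA remaining=1 emitted=16 chunks_done=2
Byte 29 = 'v': mode=DATA_DONE remaining=0 emitted=17 chunks_done=2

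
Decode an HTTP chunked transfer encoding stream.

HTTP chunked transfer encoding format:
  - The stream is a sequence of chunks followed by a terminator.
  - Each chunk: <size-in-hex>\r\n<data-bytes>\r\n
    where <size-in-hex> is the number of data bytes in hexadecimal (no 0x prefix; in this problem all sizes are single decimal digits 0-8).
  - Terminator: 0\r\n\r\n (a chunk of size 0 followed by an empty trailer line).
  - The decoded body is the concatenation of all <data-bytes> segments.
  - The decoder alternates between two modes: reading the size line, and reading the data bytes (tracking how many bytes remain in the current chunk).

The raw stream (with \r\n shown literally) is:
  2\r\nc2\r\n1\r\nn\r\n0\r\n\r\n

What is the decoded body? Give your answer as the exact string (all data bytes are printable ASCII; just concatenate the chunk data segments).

Chunk 1: stream[0..1]='2' size=0x2=2, data at stream[3..5]='c2' -> body[0..2], body so far='c2'
Chunk 2: stream[7..8]='1' size=0x1=1, data at stream[10..11]='n' -> body[2..3], body so far='c2n'
Chunk 3: stream[13..14]='0' size=0 (terminator). Final body='c2n' (3 bytes)

Answer: c2n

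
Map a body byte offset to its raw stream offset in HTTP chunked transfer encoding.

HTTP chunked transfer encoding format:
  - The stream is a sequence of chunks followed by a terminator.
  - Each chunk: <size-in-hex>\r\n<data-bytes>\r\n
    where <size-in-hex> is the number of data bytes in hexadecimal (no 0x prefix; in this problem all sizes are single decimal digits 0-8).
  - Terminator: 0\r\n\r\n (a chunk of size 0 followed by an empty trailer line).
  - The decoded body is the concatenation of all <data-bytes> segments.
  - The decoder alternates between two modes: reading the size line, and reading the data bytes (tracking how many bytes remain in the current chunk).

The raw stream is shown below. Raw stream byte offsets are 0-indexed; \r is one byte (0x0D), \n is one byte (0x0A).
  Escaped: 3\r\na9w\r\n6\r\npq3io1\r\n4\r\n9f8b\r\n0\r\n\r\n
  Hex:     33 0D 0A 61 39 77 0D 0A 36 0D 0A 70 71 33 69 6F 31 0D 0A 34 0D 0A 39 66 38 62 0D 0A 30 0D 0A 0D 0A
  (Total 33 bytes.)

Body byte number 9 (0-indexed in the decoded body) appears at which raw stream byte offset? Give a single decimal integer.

Chunk 1: stream[0..1]='3' size=0x3=3, data at stream[3..6]='a9w' -> body[0..3], body so far='a9w'
Chunk 2: stream[8..9]='6' size=0x6=6, data at stream[11..17]='pq3io1' -> body[3..9], body so far='a9wpq3io1'
Chunk 3: stream[19..20]='4' size=0x4=4, data at stream[22..26]='9f8b' -> body[9..13], body so far='a9wpq3io19f8b'
Chunk 4: stream[28..29]='0' size=0 (terminator). Final body='a9wpq3io19f8b' (13 bytes)
Body byte 9 at stream offset 22

Answer: 22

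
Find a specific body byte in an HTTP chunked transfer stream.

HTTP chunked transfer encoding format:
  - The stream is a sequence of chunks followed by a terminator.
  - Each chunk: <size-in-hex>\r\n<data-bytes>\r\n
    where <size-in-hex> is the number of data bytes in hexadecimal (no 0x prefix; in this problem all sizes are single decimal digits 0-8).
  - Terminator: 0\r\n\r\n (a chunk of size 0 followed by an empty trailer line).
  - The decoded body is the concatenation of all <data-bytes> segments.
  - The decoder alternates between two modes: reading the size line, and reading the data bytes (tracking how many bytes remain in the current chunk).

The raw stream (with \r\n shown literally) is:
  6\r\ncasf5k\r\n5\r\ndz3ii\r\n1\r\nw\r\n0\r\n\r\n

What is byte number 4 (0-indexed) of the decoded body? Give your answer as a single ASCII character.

Chunk 1: stream[0..1]='6' size=0x6=6, data at stream[3..9]='casf5k' -> body[0..6], body so far='casf5k'
Chunk 2: stream[11..12]='5' size=0x5=5, data at stream[14..19]='dz3ii' -> body[6..11], body so far='casf5kdz3ii'
Chunk 3: stream[21..22]='1' size=0x1=1, data at stream[24..25]='w' -> body[11..12], body so far='casf5kdz3iiw'
Chunk 4: stream[27..28]='0' size=0 (terminator). Final body='casf5kdz3iiw' (12 bytes)
Body byte 4 = '5'

Answer: 5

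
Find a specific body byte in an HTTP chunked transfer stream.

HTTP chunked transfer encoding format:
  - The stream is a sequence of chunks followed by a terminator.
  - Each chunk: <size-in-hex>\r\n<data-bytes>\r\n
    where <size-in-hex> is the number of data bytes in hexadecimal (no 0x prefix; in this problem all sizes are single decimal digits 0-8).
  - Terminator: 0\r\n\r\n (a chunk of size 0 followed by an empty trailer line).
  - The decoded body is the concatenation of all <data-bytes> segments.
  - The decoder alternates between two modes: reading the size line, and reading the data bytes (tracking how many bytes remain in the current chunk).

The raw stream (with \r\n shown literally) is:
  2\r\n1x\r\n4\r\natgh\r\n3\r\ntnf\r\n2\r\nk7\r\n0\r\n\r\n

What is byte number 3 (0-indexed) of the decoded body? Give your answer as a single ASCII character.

Chunk 1: stream[0..1]='2' size=0x2=2, data at stream[3..5]='1x' -> body[0..2], body so far='1x'
Chunk 2: stream[7..8]='4' size=0x4=4, data at stream[10..14]='atgh' -> body[2..6], body so far='1xatgh'
Chunk 3: stream[16..17]='3' size=0x3=3, data at stream[19..22]='tnf' -> body[6..9], body so far='1xatghtnf'
Chunk 4: stream[24..25]='2' size=0x2=2, data at stream[27..29]='k7' -> body[9..11], body so far='1xatghtnfk7'
Chunk 5: stream[31..32]='0' size=0 (terminator). Final body='1xatghtnfk7' (11 bytes)
Body byte 3 = 't'

Answer: t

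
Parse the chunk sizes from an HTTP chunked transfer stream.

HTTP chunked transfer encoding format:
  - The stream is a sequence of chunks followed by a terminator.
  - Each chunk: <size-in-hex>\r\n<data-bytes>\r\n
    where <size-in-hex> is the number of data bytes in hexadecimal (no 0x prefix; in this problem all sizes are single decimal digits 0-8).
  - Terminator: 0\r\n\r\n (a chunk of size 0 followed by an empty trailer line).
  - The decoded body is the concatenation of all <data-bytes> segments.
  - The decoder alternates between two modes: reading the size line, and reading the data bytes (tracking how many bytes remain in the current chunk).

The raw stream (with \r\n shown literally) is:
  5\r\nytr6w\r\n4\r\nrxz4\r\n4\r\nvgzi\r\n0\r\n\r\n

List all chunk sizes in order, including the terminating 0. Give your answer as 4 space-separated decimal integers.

Answer: 5 4 4 0

Derivation:
Chunk 1: stream[0..1]='5' size=0x5=5, data at stream[3..8]='ytr6w' -> body[0..5], body so far='ytr6w'
Chunk 2: stream[10..11]='4' size=0x4=4, data at stream[13..17]='rxz4' -> body[5..9], body so far='ytr6wrxz4'
Chunk 3: stream[19..20]='4' size=0x4=4, data at stream[22..26]='vgzi' -> body[9..13], body so far='ytr6wrxz4vgzi'
Chunk 4: stream[28..29]='0' size=0 (terminator). Final body='ytr6wrxz4vgzi' (13 bytes)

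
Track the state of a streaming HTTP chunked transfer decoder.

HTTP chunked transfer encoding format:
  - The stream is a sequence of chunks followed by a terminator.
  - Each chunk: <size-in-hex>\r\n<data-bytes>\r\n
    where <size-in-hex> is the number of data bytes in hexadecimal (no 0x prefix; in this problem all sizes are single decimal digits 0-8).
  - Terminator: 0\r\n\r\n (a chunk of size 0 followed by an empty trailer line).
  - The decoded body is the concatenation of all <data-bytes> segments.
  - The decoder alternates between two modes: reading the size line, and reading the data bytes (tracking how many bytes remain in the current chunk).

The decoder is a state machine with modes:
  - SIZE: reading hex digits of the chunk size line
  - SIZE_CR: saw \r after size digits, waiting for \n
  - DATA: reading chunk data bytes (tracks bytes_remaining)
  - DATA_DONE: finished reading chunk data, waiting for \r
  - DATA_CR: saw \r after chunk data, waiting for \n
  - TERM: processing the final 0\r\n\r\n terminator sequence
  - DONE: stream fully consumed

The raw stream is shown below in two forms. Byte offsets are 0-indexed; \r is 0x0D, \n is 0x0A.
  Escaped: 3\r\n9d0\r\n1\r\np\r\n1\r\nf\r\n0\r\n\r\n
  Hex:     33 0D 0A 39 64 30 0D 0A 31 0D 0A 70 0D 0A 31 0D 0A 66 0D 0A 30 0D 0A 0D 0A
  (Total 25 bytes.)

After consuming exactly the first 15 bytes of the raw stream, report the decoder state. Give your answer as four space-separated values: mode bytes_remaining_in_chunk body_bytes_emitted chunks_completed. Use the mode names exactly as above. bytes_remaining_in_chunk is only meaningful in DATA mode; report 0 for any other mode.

Byte 0 = '3': mode=SIZE remaining=0 emitted=0 chunks_done=0
Byte 1 = 0x0D: mode=SIZE_CR remaining=0 emitted=0 chunks_done=0
Byte 2 = 0x0A: mode=DATA remaining=3 emitted=0 chunks_done=0
Byte 3 = '9': mode=DATA remaining=2 emitted=1 chunks_done=0
Byte 4 = 'd': mode=DATA remaining=1 emitted=2 chunks_done=0
Byte 5 = '0': mode=DATA_DONE remaining=0 emitted=3 chunks_done=0
Byte 6 = 0x0D: mode=DATA_CR remaining=0 emitted=3 chunks_done=0
Byte 7 = 0x0A: mode=SIZE remaining=0 emitted=3 chunks_done=1
Byte 8 = '1': mode=SIZE remaining=0 emitted=3 chunks_done=1
Byte 9 = 0x0D: mode=SIZE_CR remaining=0 emitted=3 chunks_done=1
Byte 10 = 0x0A: mode=DATA remaining=1 emitted=3 chunks_done=1
Byte 11 = 'p': mode=DATA_DONE remaining=0 emitted=4 chunks_done=1
Byte 12 = 0x0D: mode=DATA_CR remaining=0 emitted=4 chunks_done=1
Byte 13 = 0x0A: mode=SIZE remaining=0 emitted=4 chunks_done=2
Byte 14 = '1': mode=SIZE remaining=0 emitted=4 chunks_done=2

Answer: SIZE 0 4 2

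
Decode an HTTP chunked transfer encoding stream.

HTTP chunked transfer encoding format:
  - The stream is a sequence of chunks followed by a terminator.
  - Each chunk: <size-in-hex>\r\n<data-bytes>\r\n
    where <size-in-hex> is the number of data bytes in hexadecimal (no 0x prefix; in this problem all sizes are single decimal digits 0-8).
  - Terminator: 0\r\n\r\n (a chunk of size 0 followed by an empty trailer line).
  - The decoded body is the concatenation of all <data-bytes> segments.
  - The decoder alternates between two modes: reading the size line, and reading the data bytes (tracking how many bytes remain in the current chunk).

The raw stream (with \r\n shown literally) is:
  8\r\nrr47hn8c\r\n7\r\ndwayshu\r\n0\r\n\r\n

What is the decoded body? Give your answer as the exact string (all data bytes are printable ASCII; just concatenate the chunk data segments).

Answer: rr47hn8cdwayshu

Derivation:
Chunk 1: stream[0..1]='8' size=0x8=8, data at stream[3..11]='rr47hn8c' -> body[0..8], body so far='rr47hn8c'
Chunk 2: stream[13..14]='7' size=0x7=7, data at stream[16..23]='dwayshu' -> body[8..15], body so far='rr47hn8cdwayshu'
Chunk 3: stream[25..26]='0' size=0 (terminator). Final body='rr47hn8cdwayshu' (15 bytes)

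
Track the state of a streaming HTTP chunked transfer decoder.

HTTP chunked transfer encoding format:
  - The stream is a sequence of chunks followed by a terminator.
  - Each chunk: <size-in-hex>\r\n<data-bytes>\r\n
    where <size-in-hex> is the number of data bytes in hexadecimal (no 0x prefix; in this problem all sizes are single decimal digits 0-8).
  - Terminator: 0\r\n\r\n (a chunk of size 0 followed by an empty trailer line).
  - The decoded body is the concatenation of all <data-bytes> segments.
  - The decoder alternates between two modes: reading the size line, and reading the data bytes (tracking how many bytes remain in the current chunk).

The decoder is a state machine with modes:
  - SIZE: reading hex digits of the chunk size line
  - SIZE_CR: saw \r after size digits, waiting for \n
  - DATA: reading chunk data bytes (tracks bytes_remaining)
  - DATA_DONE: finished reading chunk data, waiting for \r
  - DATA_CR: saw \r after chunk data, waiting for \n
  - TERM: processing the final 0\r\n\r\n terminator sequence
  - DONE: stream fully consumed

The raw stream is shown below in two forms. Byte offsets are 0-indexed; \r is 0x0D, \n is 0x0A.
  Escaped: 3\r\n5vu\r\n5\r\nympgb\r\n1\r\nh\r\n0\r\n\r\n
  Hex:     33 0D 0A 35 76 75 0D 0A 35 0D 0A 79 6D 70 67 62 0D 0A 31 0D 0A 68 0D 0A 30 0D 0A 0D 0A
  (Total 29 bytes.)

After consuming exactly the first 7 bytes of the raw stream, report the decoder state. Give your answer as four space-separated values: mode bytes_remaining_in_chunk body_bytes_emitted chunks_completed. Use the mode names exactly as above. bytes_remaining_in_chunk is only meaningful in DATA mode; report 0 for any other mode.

Byte 0 = '3': mode=SIZE remaining=0 emitted=0 chunks_done=0
Byte 1 = 0x0D: mode=SIZE_CR remaining=0 emitted=0 chunks_done=0
Byte 2 = 0x0A: mode=DATA remaining=3 emitted=0 chunks_done=0
Byte 3 = '5': mode=DATA remaining=2 emitted=1 chunks_done=0
Byte 4 = 'v': mode=DATA remaining=1 emitted=2 chunks_done=0
Byte 5 = 'u': mode=DATA_DONE remaining=0 emitted=3 chunks_done=0
Byte 6 = 0x0D: mode=DATA_CR remaining=0 emitted=3 chunks_done=0

Answer: DATA_CR 0 3 0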